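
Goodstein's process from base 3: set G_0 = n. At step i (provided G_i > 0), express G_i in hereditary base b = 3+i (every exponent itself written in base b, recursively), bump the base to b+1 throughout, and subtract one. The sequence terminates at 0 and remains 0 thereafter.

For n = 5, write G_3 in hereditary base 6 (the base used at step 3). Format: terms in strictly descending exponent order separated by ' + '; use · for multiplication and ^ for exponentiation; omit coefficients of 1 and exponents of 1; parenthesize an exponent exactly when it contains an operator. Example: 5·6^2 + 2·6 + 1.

5 —HB3→ 3 + 2 —bump→ 4 + 2 = 6 —(−1)→ 5
5 —HB4→ 4 + 1 —bump→ 5 + 1 = 6 —(−1)→ 5
5 —HB5→ 5 —bump→ 6 = 6 —(−1)→ 5
5 —HB6→ 5 —bump→ 5 = 5 —(−1)→ 4

5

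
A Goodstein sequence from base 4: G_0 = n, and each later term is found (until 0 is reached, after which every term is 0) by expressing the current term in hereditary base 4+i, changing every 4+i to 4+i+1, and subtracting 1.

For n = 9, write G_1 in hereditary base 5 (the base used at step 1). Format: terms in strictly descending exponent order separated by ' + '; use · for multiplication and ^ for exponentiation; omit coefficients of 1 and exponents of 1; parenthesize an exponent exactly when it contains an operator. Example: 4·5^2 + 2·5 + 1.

(0) 9|_4 = 2·4 + 1 ↦ 2·5 + 1|_5 = 11 ⇒ 10
(1) 10|_5 = 2·5 ↦ 2·6|_6 = 12 ⇒ 11

2·5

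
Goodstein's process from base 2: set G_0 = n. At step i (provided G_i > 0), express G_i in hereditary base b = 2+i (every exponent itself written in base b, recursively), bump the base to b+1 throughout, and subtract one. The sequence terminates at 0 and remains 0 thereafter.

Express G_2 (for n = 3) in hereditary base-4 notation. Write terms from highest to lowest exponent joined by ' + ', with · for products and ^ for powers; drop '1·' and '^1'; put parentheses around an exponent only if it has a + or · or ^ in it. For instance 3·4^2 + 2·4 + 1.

3

step 0: 3 = 2 + 1; sub 3 for 2: 3 + 1; = 4; G_1 = 4−1 = 3
step 1: 3 = 3; sub 4 for 3: 4; = 4; G_2 = 4−1 = 3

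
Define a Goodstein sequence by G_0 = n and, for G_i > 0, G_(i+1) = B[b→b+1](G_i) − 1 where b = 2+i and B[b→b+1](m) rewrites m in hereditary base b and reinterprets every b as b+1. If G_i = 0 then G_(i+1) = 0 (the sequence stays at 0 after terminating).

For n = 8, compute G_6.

step 0: 8 = 2^(2 + 1); sub 3 for 2: 3^(3 + 1); = 81; G_1 = 81−1 = 80
step 1: 80 = 2·3^3 + 2·3^2 + 2·3 + 2; sub 4 for 3: 2·4^4 + 2·4^2 + 2·4 + 2; = 554; G_2 = 554−1 = 553
step 2: 553 = 2·4^4 + 2·4^2 + 2·4 + 1; sub 5 for 4: 2·5^5 + 2·5^2 + 2·5 + 1; = 6311; G_3 = 6311−1 = 6310
step 3: 6310 = 2·5^5 + 2·5^2 + 2·5; sub 6 for 5: 2·6^6 + 2·6^2 + 2·6; = 93396; G_4 = 93396−1 = 93395
step 4: 93395 = 2·6^6 + 2·6^2 + 6 + 5; sub 7 for 6: 2·7^7 + 2·7^2 + 7 + 5; = 1647196; G_5 = 1647196−1 = 1647195
step 5: 1647195 = 2·7^7 + 2·7^2 + 7 + 4; sub 8 for 7: 2·8^8 + 2·8^2 + 8 + 4; = 33554572; G_6 = 33554572−1 = 33554571
step 6: 33554571 = 2·8^8 + 2·8^2 + 8 + 3; sub 9 for 8: 2·9^9 + 2·9^2 + 9 + 3; = 774841152; G_7 = 774841152−1 = 774841151

33554571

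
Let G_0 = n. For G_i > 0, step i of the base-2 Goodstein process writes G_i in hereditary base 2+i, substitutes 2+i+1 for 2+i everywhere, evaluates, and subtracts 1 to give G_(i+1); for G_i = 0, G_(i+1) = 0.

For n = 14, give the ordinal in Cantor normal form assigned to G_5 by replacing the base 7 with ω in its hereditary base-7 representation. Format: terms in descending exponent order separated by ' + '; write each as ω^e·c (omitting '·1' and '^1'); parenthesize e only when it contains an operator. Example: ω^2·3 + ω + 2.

G_0=14  [base 2] 2^(2 + 1) + 2^2 + 2  →[2↦3]→  3^(3 + 1) + 3^3 + 3 = 111  −1 ⇒ G_1=110
G_1=110  [base 3] 3^(3 + 1) + 3^3 + 2  →[3↦4]→  4^(4 + 1) + 4^4 + 2 = 1282  −1 ⇒ G_2=1281
G_2=1281  [base 4] 4^(4 + 1) + 4^4 + 1  →[4↦5]→  5^(5 + 1) + 5^5 + 1 = 18751  −1 ⇒ G_3=18750
G_3=18750  [base 5] 5^(5 + 1) + 5^5  →[5↦6]→  6^(6 + 1) + 6^6 = 326592  −1 ⇒ G_4=326591
G_4=326591  [base 6] 6^(6 + 1) + 5·6^5 + 5·6^4 + 5·6^3 + 5·6^2 + 5·6 + 5  →[6↦7]→  7^(7 + 1) + 5·7^5 + 5·7^4 + 5·7^3 + 5·7^2 + 5·7 + 5 = 5862841  −1 ⇒ G_5=5862840
G_5=5862840  [base 7] 7^(7 + 1) + 5·7^5 + 5·7^4 + 5·7^3 + 5·7^2 + 5·7 + 4  →[7↦8]→  8^(8 + 1) + 5·8^5 + 5·8^4 + 5·8^3 + 5·8^2 + 5·8 + 4 = 134404972  −1 ⇒ G_6=134404971

ω^(ω + 1) + ω^5·5 + ω^4·5 + ω^3·5 + ω^2·5 + ω·5 + 4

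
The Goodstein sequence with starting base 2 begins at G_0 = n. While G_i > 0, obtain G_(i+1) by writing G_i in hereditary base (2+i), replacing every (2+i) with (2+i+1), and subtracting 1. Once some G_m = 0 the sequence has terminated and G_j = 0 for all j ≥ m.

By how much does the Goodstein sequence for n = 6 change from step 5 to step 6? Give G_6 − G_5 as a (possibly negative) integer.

step 0: 6 = 2^2 + 2; sub 3 for 2: 3^3 + 3; = 30; G_1 = 30−1 = 29
step 1: 29 = 3^3 + 2; sub 4 for 3: 4^4 + 2; = 258; G_2 = 258−1 = 257
step 2: 257 = 4^4 + 1; sub 5 for 4: 5^5 + 1; = 3126; G_3 = 3126−1 = 3125
step 3: 3125 = 5^5; sub 6 for 5: 6^6; = 46656; G_4 = 46656−1 = 46655
step 4: 46655 = 5·6^5 + 5·6^4 + 5·6^3 + 5·6^2 + 5·6 + 5; sub 7 for 6: 5·7^5 + 5·7^4 + 5·7^3 + 5·7^2 + 5·7 + 5; = 98040; G_5 = 98040−1 = 98039
step 5: 98039 = 5·7^5 + 5·7^4 + 5·7^3 + 5·7^2 + 5·7 + 4; sub 8 for 7: 5·8^5 + 5·8^4 + 5·8^3 + 5·8^2 + 5·8 + 4; = 187244; G_6 = 187244−1 = 187243

89204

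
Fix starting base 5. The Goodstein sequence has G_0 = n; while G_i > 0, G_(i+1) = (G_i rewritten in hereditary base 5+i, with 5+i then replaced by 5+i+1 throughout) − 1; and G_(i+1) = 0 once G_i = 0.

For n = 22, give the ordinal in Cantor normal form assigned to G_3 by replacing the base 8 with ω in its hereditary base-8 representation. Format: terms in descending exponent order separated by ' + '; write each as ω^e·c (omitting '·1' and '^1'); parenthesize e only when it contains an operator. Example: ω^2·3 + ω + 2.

[0] 22 ≡ 4·5 + 2 (base 5). Lift 6: 26. −1: 25.
[1] 25 ≡ 4·6 + 1 (base 6). Lift 7: 29. −1: 28.
[2] 28 ≡ 4·7 (base 7). Lift 8: 32. −1: 31.
[3] 31 ≡ 3·8 + 7 (base 8). Lift 9: 34. −1: 33.

ω·3 + 7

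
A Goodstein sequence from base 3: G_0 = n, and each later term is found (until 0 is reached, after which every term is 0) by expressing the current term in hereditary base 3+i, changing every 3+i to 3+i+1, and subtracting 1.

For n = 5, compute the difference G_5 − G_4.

-1

G_0=5  [base 3] 3 + 2  →[3↦4]→  4 + 2 = 6  −1 ⇒ G_1=5
G_1=5  [base 4] 4 + 1  →[4↦5]→  5 + 1 = 6  −1 ⇒ G_2=5
G_2=5  [base 5] 5  →[5↦6]→  6 = 6  −1 ⇒ G_3=5
G_3=5  [base 6] 5  →[6↦7]→  5 = 5  −1 ⇒ G_4=4
G_4=4  [base 7] 4  →[7↦8]→  4 = 4  −1 ⇒ G_5=3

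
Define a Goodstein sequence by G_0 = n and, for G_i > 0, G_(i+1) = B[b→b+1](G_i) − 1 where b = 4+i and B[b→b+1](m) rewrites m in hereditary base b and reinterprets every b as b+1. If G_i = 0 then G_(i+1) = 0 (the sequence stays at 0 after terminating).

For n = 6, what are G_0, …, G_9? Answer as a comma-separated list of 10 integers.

base 4: 6 = 4 + 2; at 5: 5 + 2 = 7; next = 6
base 5: 6 = 5 + 1; at 6: 6 + 1 = 7; next = 6
base 6: 6 = 6; at 7: 7 = 7; next = 6
base 7: 6 = 6; at 8: 6 = 6; next = 5
base 8: 5 = 5; at 9: 5 = 5; next = 4
base 9: 4 = 4; at 10: 4 = 4; next = 3
base 10: 3 = 3; at 11: 3 = 3; next = 2
base 11: 2 = 2; at 12: 2 = 2; next = 1
base 12: 1 = 1; at 13: 1 = 1; next = 0

6, 6, 6, 6, 5, 4, 3, 2, 1, 0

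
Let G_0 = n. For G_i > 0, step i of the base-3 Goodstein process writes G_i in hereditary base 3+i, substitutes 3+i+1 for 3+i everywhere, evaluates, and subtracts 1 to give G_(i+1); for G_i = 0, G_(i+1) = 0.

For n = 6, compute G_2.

7

6 —HB3→ 2·3 —bump→ 2·4 = 8 —(−1)→ 7
7 —HB4→ 4 + 3 —bump→ 5 + 3 = 8 —(−1)→ 7
7 —HB5→ 5 + 2 —bump→ 6 + 2 = 8 —(−1)→ 7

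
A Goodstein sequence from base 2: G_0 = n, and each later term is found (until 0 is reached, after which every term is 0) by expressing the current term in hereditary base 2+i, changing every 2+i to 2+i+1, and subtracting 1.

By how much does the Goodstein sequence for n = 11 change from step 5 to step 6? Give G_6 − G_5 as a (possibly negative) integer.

128452926

base 2: 11 = 2^(2 + 1) + 2 + 1; at 3: 3^(3 + 1) + 3 + 1 = 85; next = 84
base 3: 84 = 3^(3 + 1) + 3; at 4: 4^(4 + 1) + 4 = 1028; next = 1027
base 4: 1027 = 4^(4 + 1) + 3; at 5: 5^(5 + 1) + 3 = 15628; next = 15627
base 5: 15627 = 5^(5 + 1) + 2; at 6: 6^(6 + 1) + 2 = 279938; next = 279937
base 6: 279937 = 6^(6 + 1) + 1; at 7: 7^(7 + 1) + 1 = 5764802; next = 5764801
base 7: 5764801 = 7^(7 + 1); at 8: 8^(8 + 1) = 134217728; next = 134217727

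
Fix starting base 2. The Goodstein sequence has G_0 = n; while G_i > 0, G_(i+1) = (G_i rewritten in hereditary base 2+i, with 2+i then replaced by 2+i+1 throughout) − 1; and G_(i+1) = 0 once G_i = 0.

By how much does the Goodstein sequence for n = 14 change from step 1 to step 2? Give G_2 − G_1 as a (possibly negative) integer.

i=0: 14 = 2^(2 + 1) + 2^2 + 2 (b=2); 2→3: 3^(3 + 1) + 3^3 + 3 = 111; 111−1 = 110
i=1: 110 = 3^(3 + 1) + 3^3 + 2 (b=3); 3→4: 4^(4 + 1) + 4^4 + 2 = 1282; 1282−1 = 1281

1171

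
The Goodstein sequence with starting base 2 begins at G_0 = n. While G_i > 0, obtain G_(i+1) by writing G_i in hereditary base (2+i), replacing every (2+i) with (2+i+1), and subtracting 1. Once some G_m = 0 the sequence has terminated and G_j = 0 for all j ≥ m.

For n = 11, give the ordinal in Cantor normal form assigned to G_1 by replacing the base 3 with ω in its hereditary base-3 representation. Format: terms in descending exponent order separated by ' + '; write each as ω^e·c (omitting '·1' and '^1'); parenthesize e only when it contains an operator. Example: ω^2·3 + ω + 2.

G_0 = 11. HB_2(11) = 2^(2 + 1) + 2 + 1. Bump = 85. G_1 = 84.
G_1 = 84. HB_3(84) = 3^(3 + 1) + 3. Bump = 1028. G_2 = 1027.

ω^(ω + 1) + ω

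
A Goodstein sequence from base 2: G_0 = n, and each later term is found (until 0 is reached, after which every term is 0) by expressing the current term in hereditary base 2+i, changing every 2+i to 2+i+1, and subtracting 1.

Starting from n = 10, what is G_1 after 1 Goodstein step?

(0) 10|_2 = 2^(2 + 1) + 2 ↦ 3^(3 + 1) + 3|_3 = 84 ⇒ 83
(1) 83|_3 = 3^(3 + 1) + 2 ↦ 4^(4 + 1) + 2|_4 = 1026 ⇒ 1025

83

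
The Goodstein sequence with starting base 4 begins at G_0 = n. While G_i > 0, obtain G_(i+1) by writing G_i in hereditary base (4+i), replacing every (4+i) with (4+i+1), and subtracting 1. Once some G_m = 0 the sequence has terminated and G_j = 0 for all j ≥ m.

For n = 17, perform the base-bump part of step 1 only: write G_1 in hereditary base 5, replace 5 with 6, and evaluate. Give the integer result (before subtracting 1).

17 —HB4→ 4^2 + 1 —bump→ 5^2 + 1 = 26 —(−1)→ 25
25 —HB5→ 5^2 —bump→ 6^2 = 36 —(−1)→ 35

36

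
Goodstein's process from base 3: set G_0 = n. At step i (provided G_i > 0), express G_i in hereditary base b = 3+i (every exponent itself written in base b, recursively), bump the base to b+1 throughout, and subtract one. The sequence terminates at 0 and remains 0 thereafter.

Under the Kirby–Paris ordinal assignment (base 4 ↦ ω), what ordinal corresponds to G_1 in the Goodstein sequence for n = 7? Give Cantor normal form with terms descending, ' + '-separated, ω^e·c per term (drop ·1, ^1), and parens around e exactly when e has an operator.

G_0=7  [base 3] 2·3 + 1  →[3↦4]→  2·4 + 1 = 9  −1 ⇒ G_1=8
G_1=8  [base 4] 2·4  →[4↦5]→  2·5 = 10  −1 ⇒ G_2=9

ω·2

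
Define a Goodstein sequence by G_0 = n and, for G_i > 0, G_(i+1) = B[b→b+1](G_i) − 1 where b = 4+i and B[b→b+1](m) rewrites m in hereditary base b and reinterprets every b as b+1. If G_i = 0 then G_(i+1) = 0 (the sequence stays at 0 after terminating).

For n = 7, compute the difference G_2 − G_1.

0

G_0 = 7. HB_4(7) = 4 + 3. Bump = 8. G_1 = 7.
G_1 = 7. HB_5(7) = 5 + 2. Bump = 8. G_2 = 7.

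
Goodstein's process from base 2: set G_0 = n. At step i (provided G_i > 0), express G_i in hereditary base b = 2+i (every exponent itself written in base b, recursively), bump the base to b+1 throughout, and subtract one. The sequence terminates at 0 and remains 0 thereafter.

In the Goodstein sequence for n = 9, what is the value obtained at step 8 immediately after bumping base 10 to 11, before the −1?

G_0=9  [base 2] 2^(2 + 1) + 1  →[2↦3]→  3^(3 + 1) + 1 = 82  −1 ⇒ G_1=81
G_1=81  [base 3] 3^(3 + 1)  →[3↦4]→  4^(4 + 1) = 1024  −1 ⇒ G_2=1023
G_2=1023  [base 4] 3·4^4 + 3·4^3 + 3·4^2 + 3·4 + 3  →[4↦5]→  3·5^5 + 3·5^3 + 3·5^2 + 3·5 + 3 = 9843  −1 ⇒ G_3=9842
G_3=9842  [base 5] 3·5^5 + 3·5^3 + 3·5^2 + 3·5 + 2  →[5↦6]→  3·6^6 + 3·6^3 + 3·6^2 + 3·6 + 2 = 140744  −1 ⇒ G_4=140743
G_4=140743  [base 6] 3·6^6 + 3·6^3 + 3·6^2 + 3·6 + 1  →[6↦7]→  3·7^7 + 3·7^3 + 3·7^2 + 3·7 + 1 = 2471827  −1 ⇒ G_5=2471826
G_5=2471826  [base 7] 3·7^7 + 3·7^3 + 3·7^2 + 3·7  →[7↦8]→  3·8^8 + 3·8^3 + 3·8^2 + 3·8 = 50333400  −1 ⇒ G_6=50333399
G_6=50333399  [base 8] 3·8^8 + 3·8^3 + 3·8^2 + 2·8 + 7  →[8↦9]→  3·9^9 + 3·9^3 + 3·9^2 + 2·9 + 7 = 1162263922  −1 ⇒ G_7=1162263921
G_7=1162263921  [base 9] 3·9^9 + 3·9^3 + 3·9^2 + 2·9 + 6  →[9↦10]→  3·10^10 + 3·10^3 + 3·10^2 + 2·10 + 6 = 30000003326  −1 ⇒ G_8=30000003325
G_8=30000003325  [base 10] 3·10^10 + 3·10^3 + 3·10^2 + 2·10 + 5  →[10↦11]→  3·11^11 + 3·11^3 + 3·11^2 + 2·11 + 5 = 855935016216  −1 ⇒ G_9=855935016215

855935016216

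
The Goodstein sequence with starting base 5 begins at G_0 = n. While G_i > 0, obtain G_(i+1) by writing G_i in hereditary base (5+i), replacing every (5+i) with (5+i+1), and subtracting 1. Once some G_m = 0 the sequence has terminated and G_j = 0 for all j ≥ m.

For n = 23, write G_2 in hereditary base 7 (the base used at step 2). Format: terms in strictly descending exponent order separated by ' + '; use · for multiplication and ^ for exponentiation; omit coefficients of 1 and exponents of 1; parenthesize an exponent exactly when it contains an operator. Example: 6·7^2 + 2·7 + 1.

i=0: 23 = 4·5 + 3 (b=5); 5→6: 4·6 + 3 = 27; 27−1 = 26
i=1: 26 = 4·6 + 2 (b=6); 6→7: 4·7 + 2 = 30; 30−1 = 29
i=2: 29 = 4·7 + 1 (b=7); 7→8: 4·8 + 1 = 33; 33−1 = 32

4·7 + 1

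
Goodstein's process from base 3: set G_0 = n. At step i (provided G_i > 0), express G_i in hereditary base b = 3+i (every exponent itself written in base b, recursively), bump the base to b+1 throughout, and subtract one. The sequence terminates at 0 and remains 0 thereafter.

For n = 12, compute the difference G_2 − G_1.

8

12 —HB3→ 3^2 + 3 —bump→ 4^2 + 4 = 20 —(−1)→ 19
19 —HB4→ 4^2 + 3 —bump→ 5^2 + 3 = 28 —(−1)→ 27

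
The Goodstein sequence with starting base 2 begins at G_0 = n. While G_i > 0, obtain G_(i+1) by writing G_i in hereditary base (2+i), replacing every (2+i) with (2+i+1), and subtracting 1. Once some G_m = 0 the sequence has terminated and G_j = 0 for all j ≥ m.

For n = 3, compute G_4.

1

step 0: 3 = 2 + 1; sub 3 for 2: 3 + 1; = 4; G_1 = 4−1 = 3
step 1: 3 = 3; sub 4 for 3: 4; = 4; G_2 = 4−1 = 3
step 2: 3 = 3; sub 5 for 4: 3; = 3; G_3 = 3−1 = 2
step 3: 2 = 2; sub 6 for 5: 2; = 2; G_4 = 2−1 = 1
step 4: 1 = 1; sub 7 for 6: 1; = 1; G_5 = 1−1 = 0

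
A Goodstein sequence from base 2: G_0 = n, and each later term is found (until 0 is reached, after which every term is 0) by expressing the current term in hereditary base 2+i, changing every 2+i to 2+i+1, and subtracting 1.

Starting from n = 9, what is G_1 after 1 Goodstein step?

[0] 9 ≡ 2^(2 + 1) + 1 (base 2). Lift 3: 82. −1: 81.
[1] 81 ≡ 3^(3 + 1) (base 3). Lift 4: 1024. −1: 1023.

81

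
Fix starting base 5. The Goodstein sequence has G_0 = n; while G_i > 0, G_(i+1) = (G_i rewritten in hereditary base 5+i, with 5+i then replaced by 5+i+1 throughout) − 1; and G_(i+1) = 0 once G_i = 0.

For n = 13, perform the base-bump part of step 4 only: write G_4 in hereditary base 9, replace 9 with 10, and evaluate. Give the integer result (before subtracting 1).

18

[0] 13 ≡ 2·5 + 3 (base 5). Lift 6: 15. −1: 14.
[1] 14 ≡ 2·6 + 2 (base 6). Lift 7: 16. −1: 15.
[2] 15 ≡ 2·7 + 1 (base 7). Lift 8: 17. −1: 16.
[3] 16 ≡ 2·8 (base 8). Lift 9: 18. −1: 17.
[4] 17 ≡ 9 + 8 (base 9). Lift 10: 18. −1: 17.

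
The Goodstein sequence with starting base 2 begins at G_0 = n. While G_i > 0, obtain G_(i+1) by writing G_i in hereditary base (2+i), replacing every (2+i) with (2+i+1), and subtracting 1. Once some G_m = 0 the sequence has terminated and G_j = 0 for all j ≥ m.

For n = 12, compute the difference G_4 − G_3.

step 0: 12 = 2^(2 + 1) + 2^2; sub 3 for 2: 3^(3 + 1) + 3^3; = 108; G_1 = 108−1 = 107
step 1: 107 = 3^(3 + 1) + 2·3^2 + 2·3 + 2; sub 4 for 3: 4^(4 + 1) + 2·4^2 + 2·4 + 2; = 1066; G_2 = 1066−1 = 1065
step 2: 1065 = 4^(4 + 1) + 2·4^2 + 2·4 + 1; sub 5 for 4: 5^(5 + 1) + 2·5^2 + 2·5 + 1; = 15686; G_3 = 15686−1 = 15685
step 3: 15685 = 5^(5 + 1) + 2·5^2 + 2·5; sub 6 for 5: 6^(6 + 1) + 2·6^2 + 2·6; = 280020; G_4 = 280020−1 = 280019

264334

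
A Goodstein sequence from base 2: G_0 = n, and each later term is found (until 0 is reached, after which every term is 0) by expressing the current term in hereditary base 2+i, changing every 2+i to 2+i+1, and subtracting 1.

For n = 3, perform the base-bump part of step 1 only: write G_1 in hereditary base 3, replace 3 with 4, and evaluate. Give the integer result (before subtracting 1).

3 —HB2→ 2 + 1 —bump→ 3 + 1 = 4 —(−1)→ 3
3 —HB3→ 3 —bump→ 4 = 4 —(−1)→ 3

4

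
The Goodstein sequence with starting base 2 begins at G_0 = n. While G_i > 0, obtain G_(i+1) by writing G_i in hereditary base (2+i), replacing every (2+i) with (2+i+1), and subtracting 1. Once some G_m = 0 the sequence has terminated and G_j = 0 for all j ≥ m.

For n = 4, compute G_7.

173

[0] 4 ≡ 2^2 (base 2). Lift 3: 27. −1: 26.
[1] 26 ≡ 2·3^2 + 2·3 + 2 (base 3). Lift 4: 42. −1: 41.
[2] 41 ≡ 2·4^2 + 2·4 + 1 (base 4). Lift 5: 61. −1: 60.
[3] 60 ≡ 2·5^2 + 2·5 (base 5). Lift 6: 84. −1: 83.
[4] 83 ≡ 2·6^2 + 6 + 5 (base 6). Lift 7: 110. −1: 109.
[5] 109 ≡ 2·7^2 + 7 + 4 (base 7). Lift 8: 140. −1: 139.
[6] 139 ≡ 2·8^2 + 8 + 3 (base 8). Lift 9: 174. −1: 173.
[7] 173 ≡ 2·9^2 + 9 + 2 (base 9). Lift 10: 212. −1: 211.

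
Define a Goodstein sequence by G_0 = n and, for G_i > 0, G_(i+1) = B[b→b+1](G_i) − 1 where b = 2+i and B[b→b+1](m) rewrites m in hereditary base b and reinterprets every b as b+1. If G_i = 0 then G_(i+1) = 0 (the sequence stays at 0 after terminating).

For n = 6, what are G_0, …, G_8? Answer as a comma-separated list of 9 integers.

(0) 6|_2 = 2^2 + 2 ↦ 3^3 + 3|_3 = 30 ⇒ 29
(1) 29|_3 = 3^3 + 2 ↦ 4^4 + 2|_4 = 258 ⇒ 257
(2) 257|_4 = 4^4 + 1 ↦ 5^5 + 1|_5 = 3126 ⇒ 3125
(3) 3125|_5 = 5^5 ↦ 6^6|_6 = 46656 ⇒ 46655
(4) 46655|_6 = 5·6^5 + 5·6^4 + 5·6^3 + 5·6^2 + 5·6 + 5 ↦ 5·7^5 + 5·7^4 + 5·7^3 + 5·7^2 + 5·7 + 5|_7 = 98040 ⇒ 98039
(5) 98039|_7 = 5·7^5 + 5·7^4 + 5·7^3 + 5·7^2 + 5·7 + 4 ↦ 5·8^5 + 5·8^4 + 5·8^3 + 5·8^2 + 5·8 + 4|_8 = 187244 ⇒ 187243
(6) 187243|_8 = 5·8^5 + 5·8^4 + 5·8^3 + 5·8^2 + 5·8 + 3 ↦ 5·9^5 + 5·9^4 + 5·9^3 + 5·9^2 + 5·9 + 3|_9 = 332148 ⇒ 332147
(7) 332147|_9 = 5·9^5 + 5·9^4 + 5·9^3 + 5·9^2 + 5·9 + 2 ↦ 5·10^5 + 5·10^4 + 5·10^3 + 5·10^2 + 5·10 + 2|_10 = 555552 ⇒ 555551

6, 29, 257, 3125, 46655, 98039, 187243, 332147, 555551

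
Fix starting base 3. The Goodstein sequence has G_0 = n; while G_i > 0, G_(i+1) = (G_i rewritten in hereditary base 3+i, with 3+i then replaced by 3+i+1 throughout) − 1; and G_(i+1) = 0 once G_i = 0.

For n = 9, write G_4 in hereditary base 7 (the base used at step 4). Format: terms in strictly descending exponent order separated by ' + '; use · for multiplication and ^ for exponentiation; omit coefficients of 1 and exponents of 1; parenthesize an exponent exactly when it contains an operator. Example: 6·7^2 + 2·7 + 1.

G_0 = 9. HB_3(9) = 3^2. Bump = 16. G_1 = 15.
G_1 = 15. HB_4(15) = 3·4 + 3. Bump = 18. G_2 = 17.
G_2 = 17. HB_5(17) = 3·5 + 2. Bump = 20. G_3 = 19.
G_3 = 19. HB_6(19) = 3·6 + 1. Bump = 22. G_4 = 21.

3·7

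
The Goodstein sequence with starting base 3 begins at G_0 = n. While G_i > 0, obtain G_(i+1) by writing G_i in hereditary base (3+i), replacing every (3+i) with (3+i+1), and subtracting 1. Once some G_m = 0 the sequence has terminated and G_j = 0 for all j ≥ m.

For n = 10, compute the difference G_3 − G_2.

base 3: 10 = 3^2 + 1; at 4: 4^2 + 1 = 17; next = 16
base 4: 16 = 4^2; at 5: 5^2 = 25; next = 24
base 5: 24 = 4·5 + 4; at 6: 4·6 + 4 = 28; next = 27

3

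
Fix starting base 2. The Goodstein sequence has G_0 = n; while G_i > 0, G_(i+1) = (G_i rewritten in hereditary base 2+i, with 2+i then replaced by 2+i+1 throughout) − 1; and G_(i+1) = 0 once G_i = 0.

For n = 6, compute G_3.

G_0 = 6. HB_2(6) = 2^2 + 2. Bump = 30. G_1 = 29.
G_1 = 29. HB_3(29) = 3^3 + 2. Bump = 258. G_2 = 257.
G_2 = 257. HB_4(257) = 4^4 + 1. Bump = 3126. G_3 = 3125.

3125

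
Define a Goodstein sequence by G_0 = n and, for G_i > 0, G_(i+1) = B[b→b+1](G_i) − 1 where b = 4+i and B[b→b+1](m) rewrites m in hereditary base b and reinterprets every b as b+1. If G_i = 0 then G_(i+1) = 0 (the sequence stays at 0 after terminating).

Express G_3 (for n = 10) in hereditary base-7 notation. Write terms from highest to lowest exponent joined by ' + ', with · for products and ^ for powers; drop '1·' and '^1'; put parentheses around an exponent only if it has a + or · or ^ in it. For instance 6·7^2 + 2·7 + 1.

7 + 6

[0] 10 ≡ 2·4 + 2 (base 4). Lift 5: 12. −1: 11.
[1] 11 ≡ 2·5 + 1 (base 5). Lift 6: 13. −1: 12.
[2] 12 ≡ 2·6 (base 6). Lift 7: 14. −1: 13.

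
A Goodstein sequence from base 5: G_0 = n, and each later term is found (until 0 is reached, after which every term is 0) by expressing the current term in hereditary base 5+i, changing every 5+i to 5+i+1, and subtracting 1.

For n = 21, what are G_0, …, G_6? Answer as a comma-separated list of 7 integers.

21, 24, 27, 29, 31, 33, 35

G_0 = 21. HB_5(21) = 4·5 + 1. Bump = 25. G_1 = 24.
G_1 = 24. HB_6(24) = 4·6. Bump = 28. G_2 = 27.
G_2 = 27. HB_7(27) = 3·7 + 6. Bump = 30. G_3 = 29.
G_3 = 29. HB_8(29) = 3·8 + 5. Bump = 32. G_4 = 31.
G_4 = 31. HB_9(31) = 3·9 + 4. Bump = 34. G_5 = 33.
G_5 = 33. HB_10(33) = 3·10 + 3. Bump = 36. G_6 = 35.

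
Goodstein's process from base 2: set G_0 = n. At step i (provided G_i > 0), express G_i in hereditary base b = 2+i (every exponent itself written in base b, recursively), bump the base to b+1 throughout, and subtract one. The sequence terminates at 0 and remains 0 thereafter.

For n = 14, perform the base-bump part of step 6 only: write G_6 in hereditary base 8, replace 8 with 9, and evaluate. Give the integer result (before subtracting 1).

G_0=14  [base 2] 2^(2 + 1) + 2^2 + 2  →[2↦3]→  3^(3 + 1) + 3^3 + 3 = 111  −1 ⇒ G_1=110
G_1=110  [base 3] 3^(3 + 1) + 3^3 + 2  →[3↦4]→  4^(4 + 1) + 4^4 + 2 = 1282  −1 ⇒ G_2=1281
G_2=1281  [base 4] 4^(4 + 1) + 4^4 + 1  →[4↦5]→  5^(5 + 1) + 5^5 + 1 = 18751  −1 ⇒ G_3=18750
G_3=18750  [base 5] 5^(5 + 1) + 5^5  →[5↦6]→  6^(6 + 1) + 6^6 = 326592  −1 ⇒ G_4=326591
G_4=326591  [base 6] 6^(6 + 1) + 5·6^5 + 5·6^4 + 5·6^3 + 5·6^2 + 5·6 + 5  →[6↦7]→  7^(7 + 1) + 5·7^5 + 5·7^4 + 5·7^3 + 5·7^2 + 5·7 + 5 = 5862841  −1 ⇒ G_5=5862840
G_5=5862840  [base 7] 7^(7 + 1) + 5·7^5 + 5·7^4 + 5·7^3 + 5·7^2 + 5·7 + 4  →[7↦8]→  8^(8 + 1) + 5·8^5 + 5·8^4 + 5·8^3 + 5·8^2 + 5·8 + 4 = 134404972  −1 ⇒ G_6=134404971
G_6=134404971  [base 8] 8^(8 + 1) + 5·8^5 + 5·8^4 + 5·8^3 + 5·8^2 + 5·8 + 3  →[8↦9]→  9^(9 + 1) + 5·9^5 + 5·9^4 + 5·9^3 + 5·9^2 + 5·9 + 3 = 3487116549  −1 ⇒ G_7=3487116548

3487116549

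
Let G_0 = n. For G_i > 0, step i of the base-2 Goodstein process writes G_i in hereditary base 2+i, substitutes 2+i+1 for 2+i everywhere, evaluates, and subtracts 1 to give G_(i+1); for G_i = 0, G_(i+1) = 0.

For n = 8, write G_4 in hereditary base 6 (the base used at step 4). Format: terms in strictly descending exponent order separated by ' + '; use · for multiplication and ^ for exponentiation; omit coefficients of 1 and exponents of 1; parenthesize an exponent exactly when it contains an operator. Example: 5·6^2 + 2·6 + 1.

i=0: 8 = 2^(2 + 1) (b=2); 2→3: 3^(3 + 1) = 81; 81−1 = 80
i=1: 80 = 2·3^3 + 2·3^2 + 2·3 + 2 (b=3); 3→4: 2·4^4 + 2·4^2 + 2·4 + 2 = 554; 554−1 = 553
i=2: 553 = 2·4^4 + 2·4^2 + 2·4 + 1 (b=4); 4→5: 2·5^5 + 2·5^2 + 2·5 + 1 = 6311; 6311−1 = 6310
i=3: 6310 = 2·5^5 + 2·5^2 + 2·5 (b=5); 5→6: 2·6^6 + 2·6^2 + 2·6 = 93396; 93396−1 = 93395
i=4: 93395 = 2·6^6 + 2·6^2 + 6 + 5 (b=6); 6→7: 2·7^7 + 2·7^2 + 7 + 5 = 1647196; 1647196−1 = 1647195

2·6^6 + 2·6^2 + 6 + 5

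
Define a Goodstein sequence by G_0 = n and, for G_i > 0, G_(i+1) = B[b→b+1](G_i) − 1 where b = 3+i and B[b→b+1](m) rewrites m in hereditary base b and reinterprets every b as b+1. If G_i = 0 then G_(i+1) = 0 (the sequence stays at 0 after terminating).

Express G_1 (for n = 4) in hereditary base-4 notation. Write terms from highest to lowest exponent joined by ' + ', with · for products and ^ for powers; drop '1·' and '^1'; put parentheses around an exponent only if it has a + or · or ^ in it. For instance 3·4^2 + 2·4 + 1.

(0) 4|_3 = 3 + 1 ↦ 4 + 1|_4 = 5 ⇒ 4
(1) 4|_4 = 4 ↦ 5|_5 = 5 ⇒ 4

4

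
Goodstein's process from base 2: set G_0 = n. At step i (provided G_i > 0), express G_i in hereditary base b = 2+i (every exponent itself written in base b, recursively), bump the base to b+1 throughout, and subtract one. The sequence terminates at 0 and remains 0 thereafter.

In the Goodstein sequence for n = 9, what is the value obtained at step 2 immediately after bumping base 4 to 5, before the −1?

G_0=9  [base 2] 2^(2 + 1) + 1  →[2↦3]→  3^(3 + 1) + 1 = 82  −1 ⇒ G_1=81
G_1=81  [base 3] 3^(3 + 1)  →[3↦4]→  4^(4 + 1) = 1024  −1 ⇒ G_2=1023
G_2=1023  [base 4] 3·4^4 + 3·4^3 + 3·4^2 + 3·4 + 3  →[4↦5]→  3·5^5 + 3·5^3 + 3·5^2 + 3·5 + 3 = 9843  −1 ⇒ G_3=9842

9843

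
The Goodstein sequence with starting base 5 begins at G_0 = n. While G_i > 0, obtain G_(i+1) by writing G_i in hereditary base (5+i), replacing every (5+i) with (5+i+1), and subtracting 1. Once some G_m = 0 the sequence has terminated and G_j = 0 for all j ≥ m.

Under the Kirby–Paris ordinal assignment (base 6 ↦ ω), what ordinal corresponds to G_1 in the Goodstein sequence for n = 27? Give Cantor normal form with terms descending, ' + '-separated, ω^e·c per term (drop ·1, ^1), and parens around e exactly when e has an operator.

ω^2 + 1

[0] 27 ≡ 5^2 + 2 (base 5). Lift 6: 38. −1: 37.
[1] 37 ≡ 6^2 + 1 (base 6). Lift 7: 50. −1: 49.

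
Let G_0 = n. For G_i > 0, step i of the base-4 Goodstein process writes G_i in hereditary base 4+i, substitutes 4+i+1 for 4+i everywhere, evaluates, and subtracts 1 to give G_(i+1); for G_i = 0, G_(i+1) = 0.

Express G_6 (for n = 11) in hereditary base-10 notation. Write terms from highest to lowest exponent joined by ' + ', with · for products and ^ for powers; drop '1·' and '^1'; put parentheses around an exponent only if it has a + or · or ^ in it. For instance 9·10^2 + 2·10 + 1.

G_0=11  [base 4] 2·4 + 3  →[4↦5]→  2·5 + 3 = 13  −1 ⇒ G_1=12
G_1=12  [base 5] 2·5 + 2  →[5↦6]→  2·6 + 2 = 14  −1 ⇒ G_2=13
G_2=13  [base 6] 2·6 + 1  →[6↦7]→  2·7 + 1 = 15  −1 ⇒ G_3=14
G_3=14  [base 7] 2·7  →[7↦8]→  2·8 = 16  −1 ⇒ G_4=15
G_4=15  [base 8] 8 + 7  →[8↦9]→  9 + 7 = 16  −1 ⇒ G_5=15
G_5=15  [base 9] 9 + 6  →[9↦10]→  10 + 6 = 16  −1 ⇒ G_6=15

10 + 5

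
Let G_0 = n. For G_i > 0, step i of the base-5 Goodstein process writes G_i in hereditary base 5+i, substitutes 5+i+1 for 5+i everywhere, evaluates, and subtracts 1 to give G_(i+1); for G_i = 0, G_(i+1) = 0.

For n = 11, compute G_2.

G_0 = 11. HB_5(11) = 2·5 + 1. Bump = 13. G_1 = 12.
G_1 = 12. HB_6(12) = 2·6. Bump = 14. G_2 = 13.
G_2 = 13. HB_7(13) = 7 + 6. Bump = 14. G_3 = 13.

13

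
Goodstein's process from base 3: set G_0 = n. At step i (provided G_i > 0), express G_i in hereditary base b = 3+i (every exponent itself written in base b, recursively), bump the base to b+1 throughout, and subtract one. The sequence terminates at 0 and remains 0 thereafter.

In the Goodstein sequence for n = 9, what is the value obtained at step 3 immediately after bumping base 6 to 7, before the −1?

22

G_0=9  [base 3] 3^2  →[3↦4]→  4^2 = 16  −1 ⇒ G_1=15
G_1=15  [base 4] 3·4 + 3  →[4↦5]→  3·5 + 3 = 18  −1 ⇒ G_2=17
G_2=17  [base 5] 3·5 + 2  →[5↦6]→  3·6 + 2 = 20  −1 ⇒ G_3=19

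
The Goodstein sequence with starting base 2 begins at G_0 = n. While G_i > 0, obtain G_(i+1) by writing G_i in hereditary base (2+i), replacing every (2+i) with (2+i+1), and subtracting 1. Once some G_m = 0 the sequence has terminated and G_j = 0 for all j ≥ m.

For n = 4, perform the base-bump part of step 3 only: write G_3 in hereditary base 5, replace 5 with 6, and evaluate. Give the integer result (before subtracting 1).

84

G_0=4  [base 2] 2^2  →[2↦3]→  3^3 = 27  −1 ⇒ G_1=26
G_1=26  [base 3] 2·3^2 + 2·3 + 2  →[3↦4]→  2·4^2 + 2·4 + 2 = 42  −1 ⇒ G_2=41
G_2=41  [base 4] 2·4^2 + 2·4 + 1  →[4↦5]→  2·5^2 + 2·5 + 1 = 61  −1 ⇒ G_3=60
G_3=60  [base 5] 2·5^2 + 2·5  →[5↦6]→  2·6^2 + 2·6 = 84  −1 ⇒ G_4=83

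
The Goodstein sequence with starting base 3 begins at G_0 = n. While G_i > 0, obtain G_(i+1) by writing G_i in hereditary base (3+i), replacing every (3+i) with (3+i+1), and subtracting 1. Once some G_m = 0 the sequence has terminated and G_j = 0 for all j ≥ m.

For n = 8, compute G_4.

11

step 0: 8 = 2·3 + 2; sub 4 for 3: 2·4 + 2; = 10; G_1 = 10−1 = 9
step 1: 9 = 2·4 + 1; sub 5 for 4: 2·5 + 1; = 11; G_2 = 11−1 = 10
step 2: 10 = 2·5; sub 6 for 5: 2·6; = 12; G_3 = 12−1 = 11
step 3: 11 = 6 + 5; sub 7 for 6: 7 + 5; = 12; G_4 = 12−1 = 11
step 4: 11 = 7 + 4; sub 8 for 7: 8 + 4; = 12; G_5 = 12−1 = 11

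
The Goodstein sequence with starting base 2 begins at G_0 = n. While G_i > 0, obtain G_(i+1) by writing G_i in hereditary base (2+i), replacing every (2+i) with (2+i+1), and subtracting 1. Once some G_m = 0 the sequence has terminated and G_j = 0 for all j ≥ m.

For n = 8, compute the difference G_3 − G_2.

5757

i=0: 8 = 2^(2 + 1) (b=2); 2→3: 3^(3 + 1) = 81; 81−1 = 80
i=1: 80 = 2·3^3 + 2·3^2 + 2·3 + 2 (b=3); 3→4: 2·4^4 + 2·4^2 + 2·4 + 2 = 554; 554−1 = 553
i=2: 553 = 2·4^4 + 2·4^2 + 2·4 + 1 (b=4); 4→5: 2·5^5 + 2·5^2 + 2·5 + 1 = 6311; 6311−1 = 6310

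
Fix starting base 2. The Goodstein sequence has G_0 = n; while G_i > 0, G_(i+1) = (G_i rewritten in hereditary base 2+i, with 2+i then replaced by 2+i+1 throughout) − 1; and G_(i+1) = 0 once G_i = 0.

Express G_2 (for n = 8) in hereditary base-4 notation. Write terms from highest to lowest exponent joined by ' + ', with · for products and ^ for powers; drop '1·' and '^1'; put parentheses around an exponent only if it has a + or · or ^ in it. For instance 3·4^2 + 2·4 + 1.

base 2: 8 = 2^(2 + 1); at 3: 3^(3 + 1) = 81; next = 80
base 3: 80 = 2·3^3 + 2·3^2 + 2·3 + 2; at 4: 2·4^4 + 2·4^2 + 2·4 + 2 = 554; next = 553
base 4: 553 = 2·4^4 + 2·4^2 + 2·4 + 1; at 5: 2·5^5 + 2·5^2 + 2·5 + 1 = 6311; next = 6310

2·4^4 + 2·4^2 + 2·4 + 1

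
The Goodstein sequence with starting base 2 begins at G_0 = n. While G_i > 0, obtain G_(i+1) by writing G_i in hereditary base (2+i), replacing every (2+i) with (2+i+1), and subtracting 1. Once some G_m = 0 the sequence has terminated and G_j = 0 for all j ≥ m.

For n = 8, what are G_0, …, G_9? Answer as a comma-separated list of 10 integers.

step 0: 8 = 2^(2 + 1); sub 3 for 2: 3^(3 + 1); = 81; G_1 = 81−1 = 80
step 1: 80 = 2·3^3 + 2·3^2 + 2·3 + 2; sub 4 for 3: 2·4^4 + 2·4^2 + 2·4 + 2; = 554; G_2 = 554−1 = 553
step 2: 553 = 2·4^4 + 2·4^2 + 2·4 + 1; sub 5 for 4: 2·5^5 + 2·5^2 + 2·5 + 1; = 6311; G_3 = 6311−1 = 6310
step 3: 6310 = 2·5^5 + 2·5^2 + 2·5; sub 6 for 5: 2·6^6 + 2·6^2 + 2·6; = 93396; G_4 = 93396−1 = 93395
step 4: 93395 = 2·6^6 + 2·6^2 + 6 + 5; sub 7 for 6: 2·7^7 + 2·7^2 + 7 + 5; = 1647196; G_5 = 1647196−1 = 1647195
step 5: 1647195 = 2·7^7 + 2·7^2 + 7 + 4; sub 8 for 7: 2·8^8 + 2·8^2 + 8 + 4; = 33554572; G_6 = 33554572−1 = 33554571
step 6: 33554571 = 2·8^8 + 2·8^2 + 8 + 3; sub 9 for 8: 2·9^9 + 2·9^2 + 9 + 3; = 774841152; G_7 = 774841152−1 = 774841151
step 7: 774841151 = 2·9^9 + 2·9^2 + 9 + 2; sub 10 for 9: 2·10^10 + 2·10^2 + 10 + 2; = 20000000212; G_8 = 20000000212−1 = 20000000211
step 8: 20000000211 = 2·10^10 + 2·10^2 + 10 + 1; sub 11 for 10: 2·11^11 + 2·11^2 + 11 + 1; = 570623341476; G_9 = 570623341476−1 = 570623341475

8, 80, 553, 6310, 93395, 1647195, 33554571, 774841151, 20000000211, 570623341475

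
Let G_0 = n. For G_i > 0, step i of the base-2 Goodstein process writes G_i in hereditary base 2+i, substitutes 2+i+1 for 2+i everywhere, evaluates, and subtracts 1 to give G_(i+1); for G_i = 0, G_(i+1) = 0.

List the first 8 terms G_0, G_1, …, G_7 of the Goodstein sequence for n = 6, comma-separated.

6, 29, 257, 3125, 46655, 98039, 187243, 332147

6 —HB2→ 2^2 + 2 —bump→ 3^3 + 3 = 30 —(−1)→ 29
29 —HB3→ 3^3 + 2 —bump→ 4^4 + 2 = 258 —(−1)→ 257
257 —HB4→ 4^4 + 1 —bump→ 5^5 + 1 = 3126 —(−1)→ 3125
3125 —HB5→ 5^5 —bump→ 6^6 = 46656 —(−1)→ 46655
46655 —HB6→ 5·6^5 + 5·6^4 + 5·6^3 + 5·6^2 + 5·6 + 5 —bump→ 5·7^5 + 5·7^4 + 5·7^3 + 5·7^2 + 5·7 + 5 = 98040 —(−1)→ 98039
98039 —HB7→ 5·7^5 + 5·7^4 + 5·7^3 + 5·7^2 + 5·7 + 4 —bump→ 5·8^5 + 5·8^4 + 5·8^3 + 5·8^2 + 5·8 + 4 = 187244 —(−1)→ 187243
187243 —HB8→ 5·8^5 + 5·8^4 + 5·8^3 + 5·8^2 + 5·8 + 3 —bump→ 5·9^5 + 5·9^4 + 5·9^3 + 5·9^2 + 5·9 + 3 = 332148 —(−1)→ 332147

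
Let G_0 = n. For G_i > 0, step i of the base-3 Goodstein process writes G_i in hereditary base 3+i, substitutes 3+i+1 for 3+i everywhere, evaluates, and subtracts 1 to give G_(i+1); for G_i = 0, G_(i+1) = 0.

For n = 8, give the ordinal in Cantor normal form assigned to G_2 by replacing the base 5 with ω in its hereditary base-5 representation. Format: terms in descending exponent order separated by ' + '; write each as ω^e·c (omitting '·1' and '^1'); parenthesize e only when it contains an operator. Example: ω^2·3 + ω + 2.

ω·2

G_0 = 8. HB_3(8) = 2·3 + 2. Bump = 10. G_1 = 9.
G_1 = 9. HB_4(9) = 2·4 + 1. Bump = 11. G_2 = 10.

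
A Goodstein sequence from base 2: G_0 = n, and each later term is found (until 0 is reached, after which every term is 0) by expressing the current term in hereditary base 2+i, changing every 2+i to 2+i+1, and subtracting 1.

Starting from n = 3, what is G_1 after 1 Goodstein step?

3

G_0=3  [base 2] 2 + 1  →[2↦3]→  3 + 1 = 4  −1 ⇒ G_1=3
G_1=3  [base 3] 3  →[3↦4]→  4 = 4  −1 ⇒ G_2=3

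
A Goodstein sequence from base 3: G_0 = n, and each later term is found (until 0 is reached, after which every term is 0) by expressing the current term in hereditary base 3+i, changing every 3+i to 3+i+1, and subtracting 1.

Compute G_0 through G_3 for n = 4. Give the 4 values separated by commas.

4, 4, 4, 3

(0) 4|_3 = 3 + 1 ↦ 4 + 1|_4 = 5 ⇒ 4
(1) 4|_4 = 4 ↦ 5|_5 = 5 ⇒ 4
(2) 4|_5 = 4 ↦ 4|_6 = 4 ⇒ 3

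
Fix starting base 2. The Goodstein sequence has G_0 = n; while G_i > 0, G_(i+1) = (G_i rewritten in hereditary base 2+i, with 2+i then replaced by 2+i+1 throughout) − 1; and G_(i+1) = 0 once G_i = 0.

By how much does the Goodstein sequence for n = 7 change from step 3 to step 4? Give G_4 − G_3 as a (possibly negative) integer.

43530

i=0: 7 = 2^2 + 2 + 1 (b=2); 2→3: 3^3 + 3 + 1 = 31; 31−1 = 30
i=1: 30 = 3^3 + 3 (b=3); 3→4: 4^4 + 4 = 260; 260−1 = 259
i=2: 259 = 4^4 + 3 (b=4); 4→5: 5^5 + 3 = 3128; 3128−1 = 3127
i=3: 3127 = 5^5 + 2 (b=5); 5→6: 6^6 + 2 = 46658; 46658−1 = 46657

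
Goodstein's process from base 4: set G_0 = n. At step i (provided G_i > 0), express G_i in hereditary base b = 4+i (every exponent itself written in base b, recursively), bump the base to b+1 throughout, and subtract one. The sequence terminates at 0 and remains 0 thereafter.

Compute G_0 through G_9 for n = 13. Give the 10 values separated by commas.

13, 15, 17, 18, 19, 20, 21, 22, 23, 23

(0) 13|_4 = 3·4 + 1 ↦ 3·5 + 1|_5 = 16 ⇒ 15
(1) 15|_5 = 3·5 ↦ 3·6|_6 = 18 ⇒ 17
(2) 17|_6 = 2·6 + 5 ↦ 2·7 + 5|_7 = 19 ⇒ 18
(3) 18|_7 = 2·7 + 4 ↦ 2·8 + 4|_8 = 20 ⇒ 19
(4) 19|_8 = 2·8 + 3 ↦ 2·9 + 3|_9 = 21 ⇒ 20
(5) 20|_9 = 2·9 + 2 ↦ 2·10 + 2|_10 = 22 ⇒ 21
(6) 21|_10 = 2·10 + 1 ↦ 2·11 + 1|_11 = 23 ⇒ 22
(7) 22|_11 = 2·11 ↦ 2·12|_12 = 24 ⇒ 23
(8) 23|_12 = 12 + 11 ↦ 13 + 11|_13 = 24 ⇒ 23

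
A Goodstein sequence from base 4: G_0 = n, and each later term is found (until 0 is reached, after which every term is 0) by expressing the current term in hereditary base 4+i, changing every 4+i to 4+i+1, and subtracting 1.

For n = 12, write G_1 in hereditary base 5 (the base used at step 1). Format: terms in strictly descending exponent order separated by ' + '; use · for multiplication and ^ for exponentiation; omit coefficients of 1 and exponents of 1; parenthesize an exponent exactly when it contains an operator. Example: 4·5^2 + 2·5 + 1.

2·5 + 4

G_0 = 12. HB_4(12) = 3·4. Bump = 15. G_1 = 14.
G_1 = 14. HB_5(14) = 2·5 + 4. Bump = 16. G_2 = 15.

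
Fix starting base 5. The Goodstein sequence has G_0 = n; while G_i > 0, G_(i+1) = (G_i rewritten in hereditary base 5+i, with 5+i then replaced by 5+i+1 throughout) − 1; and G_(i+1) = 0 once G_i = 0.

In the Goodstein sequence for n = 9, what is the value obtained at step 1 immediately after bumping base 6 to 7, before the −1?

[0] 9 ≡ 5 + 4 (base 5). Lift 6: 10. −1: 9.
[1] 9 ≡ 6 + 3 (base 6). Lift 7: 10. −1: 9.

10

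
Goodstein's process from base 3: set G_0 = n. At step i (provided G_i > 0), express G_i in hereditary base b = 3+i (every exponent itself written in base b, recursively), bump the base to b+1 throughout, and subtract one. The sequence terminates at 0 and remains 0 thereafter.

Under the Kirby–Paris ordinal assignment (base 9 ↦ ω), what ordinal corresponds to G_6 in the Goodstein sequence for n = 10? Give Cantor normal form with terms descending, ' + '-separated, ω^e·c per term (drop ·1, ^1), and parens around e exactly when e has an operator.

ω·4

i=0: 10 = 3^2 + 1 (b=3); 3→4: 4^2 + 1 = 17; 17−1 = 16
i=1: 16 = 4^2 (b=4); 4→5: 5^2 = 25; 25−1 = 24
i=2: 24 = 4·5 + 4 (b=5); 5→6: 4·6 + 4 = 28; 28−1 = 27
i=3: 27 = 4·6 + 3 (b=6); 6→7: 4·7 + 3 = 31; 31−1 = 30
i=4: 30 = 4·7 + 2 (b=7); 7→8: 4·8 + 2 = 34; 34−1 = 33
i=5: 33 = 4·8 + 1 (b=8); 8→9: 4·9 + 1 = 37; 37−1 = 36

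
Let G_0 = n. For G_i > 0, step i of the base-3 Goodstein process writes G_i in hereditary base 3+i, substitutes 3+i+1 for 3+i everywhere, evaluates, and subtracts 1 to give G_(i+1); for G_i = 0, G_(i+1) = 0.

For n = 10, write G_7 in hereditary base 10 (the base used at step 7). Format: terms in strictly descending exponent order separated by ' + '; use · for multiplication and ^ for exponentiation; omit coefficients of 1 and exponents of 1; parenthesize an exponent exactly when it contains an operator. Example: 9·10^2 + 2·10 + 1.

3·10 + 9

10 —HB3→ 3^2 + 1 —bump→ 4^2 + 1 = 17 —(−1)→ 16
16 —HB4→ 4^2 —bump→ 5^2 = 25 —(−1)→ 24
24 —HB5→ 4·5 + 4 —bump→ 4·6 + 4 = 28 —(−1)→ 27
27 —HB6→ 4·6 + 3 —bump→ 4·7 + 3 = 31 —(−1)→ 30
30 —HB7→ 4·7 + 2 —bump→ 4·8 + 2 = 34 —(−1)→ 33
33 —HB8→ 4·8 + 1 —bump→ 4·9 + 1 = 37 —(−1)→ 36
36 —HB9→ 4·9 —bump→ 4·10 = 40 —(−1)→ 39
39 —HB10→ 3·10 + 9 —bump→ 3·11 + 9 = 42 —(−1)→ 41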